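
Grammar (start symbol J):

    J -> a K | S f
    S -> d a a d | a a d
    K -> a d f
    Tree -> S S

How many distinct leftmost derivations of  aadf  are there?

2

Parse trees for aadf:
  [J a [K a d f]]
  [J [S a a d] f]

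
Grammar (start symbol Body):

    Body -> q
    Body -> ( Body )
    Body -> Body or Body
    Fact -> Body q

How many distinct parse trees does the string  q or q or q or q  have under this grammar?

Parse trees for q or q or q or q:
  [Body [Body q] or [Body [Body q] or [Body [Body q] or [Body q]]]]
  [Body [Body q] or [Body [Body [Body q] or [Body q]] or [Body q]]]
  [Body [Body [Body q] or [Body q]] or [Body [Body q] or [Body q]]]
  [Body [Body [Body q] or [Body [Body q] or [Body q]]] or [Body q]]
  [Body [Body [Body [Body q] or [Body q]] or [Body q]] or [Body q]]

5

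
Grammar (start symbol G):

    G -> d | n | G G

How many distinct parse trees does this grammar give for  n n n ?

Parse trees for n n n:
  [G [G n] [G [G n] [G n]]]
  [G [G [G n] [G n]] [G n]]

2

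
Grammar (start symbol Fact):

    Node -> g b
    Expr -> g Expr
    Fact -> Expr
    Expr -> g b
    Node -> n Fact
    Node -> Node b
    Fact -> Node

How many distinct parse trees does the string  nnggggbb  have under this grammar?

2

Parse trees for nnggggbb:
  [Fact [Node n [Fact [Node [Node n [Fact [Expr g [Expr g [Expr g [Expr g b]]]]]] b]]]]
  [Fact [Node [Node n [Fact [Node n [Fact [Expr g [Expr g [Expr g [Expr g b]]]]]]]] b]]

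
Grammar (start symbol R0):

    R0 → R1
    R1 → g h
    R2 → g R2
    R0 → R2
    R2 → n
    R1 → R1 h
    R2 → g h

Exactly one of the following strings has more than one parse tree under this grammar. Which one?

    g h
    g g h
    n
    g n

g h

g h: 2 trees
g g h: 1 tree
n: 1 tree
g n: 1 tree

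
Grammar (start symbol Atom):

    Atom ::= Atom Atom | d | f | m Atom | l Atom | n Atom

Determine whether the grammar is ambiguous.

Ambiguous

Witness: d d d

Derivation 1: Atom ⇒ Atom Atom ⇒ Atom Atom Atom ⇒ d Atom Atom ⇒ d d Atom ⇒ d d d
Derivation 2: Atom ⇒ Atom Atom ⇒ d Atom ⇒ d Atom Atom ⇒ d d Atom ⇒ d d d

Two distinct leftmost derivations for the same string.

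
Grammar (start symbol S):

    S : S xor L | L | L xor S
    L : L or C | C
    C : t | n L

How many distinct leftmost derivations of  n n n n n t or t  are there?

6

Parse trees for n n n n n t or t:
  [S [L [L [C n [L [C n [L [C n [L [C n [L [C n [L [C t]]]]]]]]]]]] or [C t]]]
  [S [L [C n [L [L [C n [L [C n [L [C n [L [C n [L [C t]]]]]]]]]] or [C t]]]]]
  [S [L [C n [L [C n [L [L [C n [L [C n [L [C n [L [C t]]]]]]]] or [C t]]]]]]]
  [S [L [C n [L [C n [L [C n [L [L [C n [L [C n [L [C t]]]]]] or [C t]]]]]]]]]
  [S [L [C n [L [C n [L [C n [L [C n [L [L [C n [L [C t]]]] or [C t]]]]]]]]]]]
  [S [L [C n [L [C n [L [C n [L [C n [L [C n [L [L [C t]] or [C t]]]]]]]]]]]]]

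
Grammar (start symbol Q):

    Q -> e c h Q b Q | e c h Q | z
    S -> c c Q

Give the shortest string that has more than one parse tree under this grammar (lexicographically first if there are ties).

length 1: no string has ≥2 trees
length 4: no string has ≥2 trees
length 6: no string has ≥2 trees
length 7: no string has ≥2 trees
length 9: e c h e c h z b z has 2 parse trees

Two derivations of e c h e c h z b z:
  Q ⇒ e c h Q b Q ⇒ e c h e c h Q b Q ⇒ e c h e c h z b Q ⇒ e c h e c h z b z
  Q ⇒ e c h Q ⇒ e c h e c h Q b Q ⇒ e c h e c h z b Q ⇒ e c h e c h z b z

e c h e c h z b z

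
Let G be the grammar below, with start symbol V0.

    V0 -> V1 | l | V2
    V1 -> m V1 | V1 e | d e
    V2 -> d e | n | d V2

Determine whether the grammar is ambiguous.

Ambiguous

Witness: d e

Derivation 1: V0 ⇒ V1 ⇒ d e
Derivation 2: V0 ⇒ V2 ⇒ d e

Two distinct leftmost derivations for the same string.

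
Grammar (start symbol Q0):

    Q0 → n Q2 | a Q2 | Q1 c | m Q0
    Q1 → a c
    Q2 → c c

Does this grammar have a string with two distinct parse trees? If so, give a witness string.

Ambiguous

Witness: a c c

Derivation 1: Q0 ⇒ a Q2 ⇒ a c c
Derivation 2: Q0 ⇒ Q1 c ⇒ a c c

Two distinct leftmost derivations for the same string.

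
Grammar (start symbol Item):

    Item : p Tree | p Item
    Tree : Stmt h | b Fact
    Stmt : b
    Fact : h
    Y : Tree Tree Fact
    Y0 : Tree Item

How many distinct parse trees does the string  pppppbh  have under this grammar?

Parse trees for pppppbh:
  [Item p [Item p [Item p [Item p [Item p [Tree [Stmt b] h]]]]]]
  [Item p [Item p [Item p [Item p [Item p [Tree b [Fact h]]]]]]]

2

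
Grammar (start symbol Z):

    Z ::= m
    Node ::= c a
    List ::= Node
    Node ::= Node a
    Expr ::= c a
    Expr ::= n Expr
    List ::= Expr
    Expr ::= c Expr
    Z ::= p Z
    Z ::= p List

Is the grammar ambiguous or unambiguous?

Witness: p c a

Derivation 1: Z ⇒ p List ⇒ p Node ⇒ p c a
Derivation 2: Z ⇒ p List ⇒ p Expr ⇒ p c a

Two distinct leftmost derivations for the same string.

Ambiguous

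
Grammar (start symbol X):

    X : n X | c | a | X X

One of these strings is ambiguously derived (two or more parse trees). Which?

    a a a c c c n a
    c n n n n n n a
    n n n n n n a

a a a c c c n a

a a a c c c n a: 132 trees
c n n n n n n a: 1 tree
n n n n n n a: 1 tree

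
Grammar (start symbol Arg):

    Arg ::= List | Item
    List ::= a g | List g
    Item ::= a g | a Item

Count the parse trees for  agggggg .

Parse trees for agggggg:
  [Arg [List [List [List [List [List [List a g] g] g] g] g] g]]

1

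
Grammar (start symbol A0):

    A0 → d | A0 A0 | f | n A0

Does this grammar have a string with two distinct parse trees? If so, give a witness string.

Witness: d d d

Derivation 1: A0 ⇒ A0 A0 ⇒ d A0 ⇒ d A0 A0 ⇒ d d A0 ⇒ d d d
Derivation 2: A0 ⇒ A0 A0 ⇒ A0 A0 A0 ⇒ d A0 A0 ⇒ d d A0 ⇒ d d d

Two distinct leftmost derivations for the same string.

Ambiguous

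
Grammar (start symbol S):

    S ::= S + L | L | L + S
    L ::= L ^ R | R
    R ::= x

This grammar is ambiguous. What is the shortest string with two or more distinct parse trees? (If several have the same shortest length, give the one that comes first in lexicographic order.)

length 1: no string has ≥2 trees
length 3: x + x has 2 parse trees

Two derivations of x + x:
  S ⇒ S + L ⇒ L + L ⇒ R + L ⇒ x + L ⇒ x + R ⇒ x + x
  S ⇒ L + S ⇒ R + S ⇒ x + S ⇒ x + L ⇒ x + R ⇒ x + x

x + x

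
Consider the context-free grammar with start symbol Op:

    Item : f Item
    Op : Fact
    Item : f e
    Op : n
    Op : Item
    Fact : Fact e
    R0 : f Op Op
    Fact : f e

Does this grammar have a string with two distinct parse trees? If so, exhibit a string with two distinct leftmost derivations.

Witness: f e

Derivation 1: Op ⇒ Fact ⇒ f e
Derivation 2: Op ⇒ Item ⇒ f e

Two distinct leftmost derivations for the same string.

Ambiguous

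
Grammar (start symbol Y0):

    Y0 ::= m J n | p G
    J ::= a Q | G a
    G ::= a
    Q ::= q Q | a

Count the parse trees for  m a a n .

2

Parse trees for m a a n:
  [Y0 m [J a [Q a]] n]
  [Y0 m [J [G a] a] n]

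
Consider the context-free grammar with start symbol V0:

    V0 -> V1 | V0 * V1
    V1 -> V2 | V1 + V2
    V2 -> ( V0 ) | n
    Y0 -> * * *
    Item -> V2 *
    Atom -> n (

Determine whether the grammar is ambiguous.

(Y0, Item, Atom are unreachable from V0, so their rules don't affect L(V0).) V0 → V0 * V1 | V1  ;  V1 → V1 + V2 | V2  — a left-associative chain with V2 at the bottom. Each string factors uniquely by precedence.

Unambiguous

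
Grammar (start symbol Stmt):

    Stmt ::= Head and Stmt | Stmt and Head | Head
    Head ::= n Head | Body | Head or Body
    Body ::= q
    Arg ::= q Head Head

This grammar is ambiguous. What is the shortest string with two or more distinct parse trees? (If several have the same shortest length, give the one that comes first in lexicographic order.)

q and q

length 1: no string has ≥2 trees
length 2: no string has ≥2 trees
length 3: q and q has 2 parse trees

Two derivations of q and q:
  Stmt ⇒ Head and Stmt ⇒ Body and Stmt ⇒ q and Stmt ⇒ q and Head ⇒ q and Body ⇒ q and q
  Stmt ⇒ Stmt and Head ⇒ Head and Head ⇒ Body and Head ⇒ q and Head ⇒ q and Body ⇒ q and q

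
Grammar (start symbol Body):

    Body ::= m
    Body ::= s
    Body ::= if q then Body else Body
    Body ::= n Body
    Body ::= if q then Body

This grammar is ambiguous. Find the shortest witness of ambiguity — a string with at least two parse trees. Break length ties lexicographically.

if q then if q then m else m

length 1: no string has ≥2 trees
length 2: no string has ≥2 trees
length 3: no string has ≥2 trees
length 4: no string has ≥2 trees
length 5: no string has ≥2 trees
length 6: no string has ≥2 trees
length 7: no string has ≥2 trees
length 8: no string has ≥2 trees
length 9: if q then if q then m else m has 2 parse trees

Two derivations of if q then if q then m else m:
  Body ⇒ if q then Body else Body ⇒ if q then if q then Body else Body ⇒ if q then if q then m else Body ⇒ if q then if q then m else m
  Body ⇒ if q then Body ⇒ if q then if q then Body else Body ⇒ if q then if q then m else Body ⇒ if q then if q then m else m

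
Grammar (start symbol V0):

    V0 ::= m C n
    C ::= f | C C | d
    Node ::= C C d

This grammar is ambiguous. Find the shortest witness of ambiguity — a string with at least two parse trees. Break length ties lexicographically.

m d d d n

length 3: no string has ≥2 trees
length 4: no string has ≥2 trees
length 5: m d d d n has 2 parse trees

Two derivations of m d d d n:
  V0 ⇒ m C n ⇒ m C C n ⇒ m C C C n ⇒ m d C C n ⇒ m d d C n ⇒ m d d d n
  V0 ⇒ m C n ⇒ m C C n ⇒ m d C n ⇒ m d C C n ⇒ m d d C n ⇒ m d d d n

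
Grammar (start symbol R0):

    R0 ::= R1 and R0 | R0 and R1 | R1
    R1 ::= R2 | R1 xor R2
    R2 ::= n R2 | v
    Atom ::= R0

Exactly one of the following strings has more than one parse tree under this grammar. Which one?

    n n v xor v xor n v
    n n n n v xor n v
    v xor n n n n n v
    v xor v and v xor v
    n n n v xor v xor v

n n v xor v xor n v: 1 tree
n n n n v xor n v: 1 tree
v xor n n n n n v: 1 tree
v xor v and v xor v: 2 trees
n n n v xor v xor v: 1 tree

v xor v and v xor v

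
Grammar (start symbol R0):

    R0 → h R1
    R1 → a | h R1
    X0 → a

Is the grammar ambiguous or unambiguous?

Unambiguous

(X0 is unreachable from R0, so its rules don't affect L(R0).) Restricted to the reachable nonterminals, every rule has the form A → t or A → t B, and no two rules for the same A share a first terminal. The grammar encodes a DFA — one run per string.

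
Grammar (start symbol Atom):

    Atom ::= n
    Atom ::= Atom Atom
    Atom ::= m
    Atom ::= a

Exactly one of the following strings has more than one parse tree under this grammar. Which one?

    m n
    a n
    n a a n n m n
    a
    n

n a a n n m n

m n: 1 tree
a n: 1 tree
n a a n n m n: 132 trees
a: 1 tree
n: 1 tree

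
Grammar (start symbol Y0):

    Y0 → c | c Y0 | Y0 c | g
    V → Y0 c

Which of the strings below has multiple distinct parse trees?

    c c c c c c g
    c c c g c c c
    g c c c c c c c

c c c c c c g: 1 tree
c c c g c c c: 20 trees
g c c c c c c c: 1 tree

c c c g c c c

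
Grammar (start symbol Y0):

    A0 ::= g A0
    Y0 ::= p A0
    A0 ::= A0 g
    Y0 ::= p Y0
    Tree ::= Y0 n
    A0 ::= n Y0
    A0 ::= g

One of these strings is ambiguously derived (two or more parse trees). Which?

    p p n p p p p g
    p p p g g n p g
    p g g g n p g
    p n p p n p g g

p n p p n p g g

p p n p p p p g: 1 tree
p p p g g n p g: 1 tree
p g g g n p g: 1 tree
p n p p n p g g: 4 trees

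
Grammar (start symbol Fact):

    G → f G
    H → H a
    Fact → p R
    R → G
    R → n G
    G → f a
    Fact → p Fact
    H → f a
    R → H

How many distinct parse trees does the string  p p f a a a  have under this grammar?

1

Parse trees for p p f a a a:
  [Fact p [Fact p [R [H [H [H f a] a] a]]]]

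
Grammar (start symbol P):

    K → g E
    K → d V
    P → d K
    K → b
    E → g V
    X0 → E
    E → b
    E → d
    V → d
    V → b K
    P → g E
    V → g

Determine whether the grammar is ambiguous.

(X0 is unreachable from P, so its rules don't affect L(P).) The reachable rules are right-linear with at most one rule per (nonterminal, next-terminal) pair. Each input token forces the next rule, so parsing is deterministic.

Unambiguous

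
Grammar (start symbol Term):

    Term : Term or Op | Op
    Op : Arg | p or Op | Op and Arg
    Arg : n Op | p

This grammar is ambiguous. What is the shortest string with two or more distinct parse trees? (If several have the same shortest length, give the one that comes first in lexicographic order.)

length 1: no string has ≥2 trees
length 2: no string has ≥2 trees
length 3: p or p has 2 parse trees

Two derivations of p or p:
  Term ⇒ Term or Op ⇒ Op or Op ⇒ Arg or Op ⇒ p or Op ⇒ p or Arg ⇒ p or p
  Term ⇒ Op ⇒ p or Op ⇒ p or Arg ⇒ p or p

p or p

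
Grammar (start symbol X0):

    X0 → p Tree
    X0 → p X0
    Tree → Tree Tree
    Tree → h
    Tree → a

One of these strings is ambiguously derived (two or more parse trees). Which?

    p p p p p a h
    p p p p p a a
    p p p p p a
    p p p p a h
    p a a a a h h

p p p p p a h: 1 tree
p p p p p a a: 1 tree
p p p p p a: 1 tree
p p p p a h: 1 tree
p a a a a h h: 42 trees

p a a a a h h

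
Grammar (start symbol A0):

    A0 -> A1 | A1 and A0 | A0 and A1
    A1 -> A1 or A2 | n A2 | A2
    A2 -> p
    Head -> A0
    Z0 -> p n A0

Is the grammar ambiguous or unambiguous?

Ambiguous

Witness: p and p

Derivation 1: A0 ⇒ A1 and A0 ⇒ A2 and A0 ⇒ p and A0 ⇒ p and A1 ⇒ p and A2 ⇒ p and p
Derivation 2: A0 ⇒ A0 and A1 ⇒ A1 and A1 ⇒ A2 and A1 ⇒ p and A1 ⇒ p and A2 ⇒ p and p

Two distinct leftmost derivations for the same string.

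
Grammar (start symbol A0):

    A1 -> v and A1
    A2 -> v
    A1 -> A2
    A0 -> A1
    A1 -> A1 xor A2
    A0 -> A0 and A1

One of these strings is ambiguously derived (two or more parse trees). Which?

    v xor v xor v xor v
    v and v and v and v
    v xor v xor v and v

v xor v xor v xor v: 1 tree
v and v and v and v: 8 trees
v xor v xor v and v: 1 tree

v and v and v and v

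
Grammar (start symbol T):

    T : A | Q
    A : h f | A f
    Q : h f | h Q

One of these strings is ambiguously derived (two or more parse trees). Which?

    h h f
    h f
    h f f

h f

h h f: 1 tree
h f: 2 trees
h f f: 1 tree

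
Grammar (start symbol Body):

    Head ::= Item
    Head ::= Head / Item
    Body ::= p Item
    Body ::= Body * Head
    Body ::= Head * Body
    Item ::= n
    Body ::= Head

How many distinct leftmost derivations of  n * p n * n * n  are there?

3

Parse trees for n * p n * n * n:
  [Body [Body [Body [Head [Item n]] * [Body p [Item n]]] * [Head [Item n]]] * [Head [Item n]]]
  [Body [Body [Head [Item n]] * [Body [Body p [Item n]] * [Head [Item n]]]] * [Head [Item n]]]
  [Body [Head [Item n]] * [Body [Body [Body p [Item n]] * [Head [Item n]]] * [Head [Item n]]]]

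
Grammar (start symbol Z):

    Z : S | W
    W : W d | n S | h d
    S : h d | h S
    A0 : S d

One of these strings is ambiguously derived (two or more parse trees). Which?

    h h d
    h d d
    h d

h h d: 1 tree
h d d: 1 tree
h d: 2 trees

h d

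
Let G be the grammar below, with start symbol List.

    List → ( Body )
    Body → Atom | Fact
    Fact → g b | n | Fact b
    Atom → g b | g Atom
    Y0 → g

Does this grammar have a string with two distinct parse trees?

Ambiguous

Witness: ( g b )

Derivation 1: List ⇒ ( Body ) ⇒ ( Atom ) ⇒ ( g b )
Derivation 2: List ⇒ ( Body ) ⇒ ( Fact ) ⇒ ( g b )

Two distinct leftmost derivations for the same string.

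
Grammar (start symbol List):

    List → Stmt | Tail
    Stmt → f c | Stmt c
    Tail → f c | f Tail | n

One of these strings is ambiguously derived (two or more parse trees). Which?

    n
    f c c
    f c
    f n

f c

n: 1 tree
f c c: 1 tree
f c: 2 trees
f n: 1 tree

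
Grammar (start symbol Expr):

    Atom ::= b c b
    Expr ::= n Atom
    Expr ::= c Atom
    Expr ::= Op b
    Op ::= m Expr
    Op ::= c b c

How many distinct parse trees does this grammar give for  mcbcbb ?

2

Parse trees for mcbcbb:
  [Expr [Op m [Expr c [Atom b c b]]] b]
  [Expr [Op m [Expr [Op c b c] b]] b]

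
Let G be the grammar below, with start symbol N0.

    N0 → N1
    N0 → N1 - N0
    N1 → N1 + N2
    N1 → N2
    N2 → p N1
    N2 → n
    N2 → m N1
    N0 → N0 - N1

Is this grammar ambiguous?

Witness: n - n

Derivation 1: N0 ⇒ N1 - N0 ⇒ N2 - N0 ⇒ n - N0 ⇒ n - N1 ⇒ n - N2 ⇒ n - n
Derivation 2: N0 ⇒ N0 - N1 ⇒ N1 - N1 ⇒ N2 - N1 ⇒ n - N1 ⇒ n - N2 ⇒ n - n

Two distinct leftmost derivations for the same string.

Ambiguous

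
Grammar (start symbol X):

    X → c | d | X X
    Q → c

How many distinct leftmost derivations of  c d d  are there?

Parse trees for c d d:
  [X [X c] [X [X d] [X d]]]
  [X [X [X c] [X d]] [X d]]

2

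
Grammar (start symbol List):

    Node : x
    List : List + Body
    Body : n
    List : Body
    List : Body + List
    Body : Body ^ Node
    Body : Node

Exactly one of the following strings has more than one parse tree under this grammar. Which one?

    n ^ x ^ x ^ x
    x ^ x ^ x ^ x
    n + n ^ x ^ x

n + n ^ x ^ x

n ^ x ^ x ^ x: 1 tree
x ^ x ^ x ^ x: 1 tree
n + n ^ x ^ x: 2 trees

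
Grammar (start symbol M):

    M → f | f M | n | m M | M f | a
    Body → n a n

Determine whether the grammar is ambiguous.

Ambiguous

Witness: f f

Derivation 1: M ⇒ f M ⇒ f f
Derivation 2: M ⇒ M f ⇒ f f

Two distinct leftmost derivations for the same string.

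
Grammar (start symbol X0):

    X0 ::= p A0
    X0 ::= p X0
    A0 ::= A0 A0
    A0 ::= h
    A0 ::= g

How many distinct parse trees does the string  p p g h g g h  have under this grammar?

14

Parse trees for p p g h g g h (showing first 6 of 14):
  [X0 p [X0 p [A0 [A0 g] [A0 [A0 h] [A0 [A0 g] [A0 [A0 g] [A0 h]]]]]]]
  [X0 p [X0 p [A0 [A0 g] [A0 [A0 h] [A0 [A0 [A0 g] [A0 g]] [A0 h]]]]]]
  [X0 p [X0 p [A0 [A0 g] [A0 [A0 [A0 h] [A0 g]] [A0 [A0 g] [A0 h]]]]]]
  [X0 p [X0 p [A0 [A0 g] [A0 [A0 [A0 h] [A0 [A0 g] [A0 g]]] [A0 h]]]]]
  [X0 p [X0 p [A0 [A0 g] [A0 [A0 [A0 [A0 h] [A0 g]] [A0 g]] [A0 h]]]]]
  [X0 p [X0 p [A0 [A0 [A0 g] [A0 h]] [A0 [A0 g] [A0 [A0 g] [A0 h]]]]]]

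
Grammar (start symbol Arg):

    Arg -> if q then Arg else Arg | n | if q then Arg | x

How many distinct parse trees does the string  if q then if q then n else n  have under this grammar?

Parse trees for if q then if q then n else n:
  [Arg if q then [Arg if q then [Arg n]] else [Arg n]]
  [Arg if q then [Arg if q then [Arg n] else [Arg n]]]

2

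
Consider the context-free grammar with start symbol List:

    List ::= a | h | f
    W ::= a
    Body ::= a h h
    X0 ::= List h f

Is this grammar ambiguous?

Unambiguous

(W, Body, X0 are unreachable from List, so their rules don't affect L(List).) The reachable rules are right-linear with at most one rule per (nonterminal, next-terminal) pair. Each input token forces the next rule, so parsing is deterministic.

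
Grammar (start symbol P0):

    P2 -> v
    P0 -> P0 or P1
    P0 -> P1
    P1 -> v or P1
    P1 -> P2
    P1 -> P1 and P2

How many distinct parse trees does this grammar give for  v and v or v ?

1

Parse trees for v and v or v:
  [P0 [P0 [P1 [P1 [P2 v]] and [P2 v]]] or [P1 [P2 v]]]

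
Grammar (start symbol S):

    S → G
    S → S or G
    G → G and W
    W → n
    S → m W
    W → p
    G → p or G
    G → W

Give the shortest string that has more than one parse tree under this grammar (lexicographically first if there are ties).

p or n

length 1: no string has ≥2 trees
length 2: no string has ≥2 trees
length 3: p or n has 2 parse trees

Two derivations of p or n:
  S ⇒ G ⇒ p or G ⇒ p or W ⇒ p or n
  S ⇒ S or G ⇒ G or G ⇒ W or G ⇒ p or G ⇒ p or W ⇒ p or n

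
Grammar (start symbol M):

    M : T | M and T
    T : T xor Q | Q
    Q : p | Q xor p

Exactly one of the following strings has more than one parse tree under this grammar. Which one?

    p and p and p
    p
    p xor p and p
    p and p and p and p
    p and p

p and p and p: 1 tree
p: 1 tree
p xor p and p: 2 trees
p and p and p and p: 1 tree
p and p: 1 tree

p xor p and p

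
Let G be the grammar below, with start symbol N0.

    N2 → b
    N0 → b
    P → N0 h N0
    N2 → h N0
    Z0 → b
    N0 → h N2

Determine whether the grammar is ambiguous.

Unambiguous

Only N0, N2 are reachable from N0; ignoring the rest: Each reachable nonterminal has at most one production per leading terminal, and all productions are right-linear; the derivation is determined token-by-token.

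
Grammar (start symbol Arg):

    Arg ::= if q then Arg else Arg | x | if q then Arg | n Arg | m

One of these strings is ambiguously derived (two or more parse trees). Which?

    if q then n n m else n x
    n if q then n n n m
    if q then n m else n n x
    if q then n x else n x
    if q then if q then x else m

if q then n n m else n x: 1 tree
n if q then n n n m: 1 tree
if q then n m else n n x: 1 tree
if q then n x else n x: 1 tree
if q then if q then x else m: 2 trees

if q then if q then x else m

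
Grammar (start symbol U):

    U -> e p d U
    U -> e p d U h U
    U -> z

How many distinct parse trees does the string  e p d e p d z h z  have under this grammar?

2

Parse trees for e p d e p d z h z:
  [U e p d [U e p d [U z] h [U z]]]
  [U e p d [U e p d [U z]] h [U z]]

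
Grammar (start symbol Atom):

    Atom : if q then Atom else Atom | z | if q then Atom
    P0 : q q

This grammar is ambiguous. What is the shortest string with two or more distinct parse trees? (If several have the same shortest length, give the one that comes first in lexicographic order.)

if q then if q then z else z

length 1: no string has ≥2 trees
length 4: no string has ≥2 trees
length 6: no string has ≥2 trees
length 7: no string has ≥2 trees
length 9: if q then if q then z else z has 2 parse trees

Two derivations of if q then if q then z else z:
  Atom ⇒ if q then Atom else Atom ⇒ if q then if q then Atom else Atom ⇒ if q then if q then z else Atom ⇒ if q then if q then z else z
  Atom ⇒ if q then Atom ⇒ if q then if q then Atom else Atom ⇒ if q then if q then z else Atom ⇒ if q then if q then z else z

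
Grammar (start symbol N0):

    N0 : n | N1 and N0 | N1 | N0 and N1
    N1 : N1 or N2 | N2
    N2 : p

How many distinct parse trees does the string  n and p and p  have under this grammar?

1

Parse trees for n and p and p:
  [N0 [N0 [N0 n] and [N1 [N2 p]]] and [N1 [N2 p]]]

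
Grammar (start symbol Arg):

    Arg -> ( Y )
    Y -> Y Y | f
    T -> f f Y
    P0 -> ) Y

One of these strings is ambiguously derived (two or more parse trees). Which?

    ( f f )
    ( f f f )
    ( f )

( f f f )

( f f ): 1 tree
( f f f ): 2 trees
( f ): 1 tree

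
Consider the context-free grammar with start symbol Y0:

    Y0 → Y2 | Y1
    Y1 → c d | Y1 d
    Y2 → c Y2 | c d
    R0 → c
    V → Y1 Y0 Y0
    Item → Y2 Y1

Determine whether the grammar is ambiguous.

Witness: c d

Derivation 1: Y0 ⇒ Y2 ⇒ c d
Derivation 2: Y0 ⇒ Y1 ⇒ c d

Two distinct leftmost derivations for the same string.

Ambiguous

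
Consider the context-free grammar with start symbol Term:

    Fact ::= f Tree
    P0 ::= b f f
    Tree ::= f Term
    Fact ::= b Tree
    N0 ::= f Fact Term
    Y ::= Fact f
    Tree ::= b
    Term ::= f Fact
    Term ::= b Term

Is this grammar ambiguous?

Only Term, Fact, Tree are reachable from Term; ignoring the rest: The reachable rules are right-linear with at most one rule per (nonterminal, next-terminal) pair. Each input token forces the next rule, so parsing is deterministic.

Unambiguous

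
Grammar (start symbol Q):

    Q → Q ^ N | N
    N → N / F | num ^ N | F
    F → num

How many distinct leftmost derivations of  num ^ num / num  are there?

3

Parse trees for num ^ num / num:
  [Q [Q [N [F num]]] ^ [N [N [F num]] / [F num]]]
  [Q [N [N num ^ [N [F num]]] / [F num]]]
  [Q [N num ^ [N [N [F num]] / [F num]]]]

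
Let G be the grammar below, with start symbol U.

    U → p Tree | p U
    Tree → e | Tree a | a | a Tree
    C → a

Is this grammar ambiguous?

Witness: p a a

Derivation 1: U ⇒ p Tree ⇒ p Tree a ⇒ p a a
Derivation 2: U ⇒ p Tree ⇒ p a Tree ⇒ p a a

Two distinct leftmost derivations for the same string.

Ambiguous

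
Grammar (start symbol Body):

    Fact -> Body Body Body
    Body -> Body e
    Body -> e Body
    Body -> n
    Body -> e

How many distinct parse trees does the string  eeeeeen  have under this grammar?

Parse trees for eeeeeen:
  [Body e [Body e [Body e [Body e [Body e [Body e [Body n]]]]]]]

1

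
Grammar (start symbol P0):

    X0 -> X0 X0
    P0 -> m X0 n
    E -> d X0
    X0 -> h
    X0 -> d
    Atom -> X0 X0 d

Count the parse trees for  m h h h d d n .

14

Parse trees for m h h h d d n (showing first 6 of 14):
  [P0 m [X0 [X0 h] [X0 [X0 h] [X0 [X0 h] [X0 [X0 d] [X0 d]]]]] n]
  [P0 m [X0 [X0 h] [X0 [X0 h] [X0 [X0 [X0 h] [X0 d]] [X0 d]]]] n]
  [P0 m [X0 [X0 h] [X0 [X0 [X0 h] [X0 h]] [X0 [X0 d] [X0 d]]]] n]
  [P0 m [X0 [X0 h] [X0 [X0 [X0 h] [X0 [X0 h] [X0 d]]] [X0 d]]] n]
  [P0 m [X0 [X0 h] [X0 [X0 [X0 [X0 h] [X0 h]] [X0 d]] [X0 d]]] n]
  [P0 m [X0 [X0 [X0 h] [X0 h]] [X0 [X0 h] [X0 [X0 d] [X0 d]]]] n]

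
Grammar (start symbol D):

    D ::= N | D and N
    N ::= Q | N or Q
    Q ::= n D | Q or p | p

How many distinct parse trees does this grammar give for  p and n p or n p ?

2

Parse trees for p and n p or n p:
  [D [D [N [Q p]]] and [N [Q n [D [N [N [Q p]] or [Q n [D [N [Q p]]]]]]]]]
  [D [D [N [Q p]]] and [N [N [Q n [D [N [Q p]]]]] or [Q n [D [N [Q p]]]]]]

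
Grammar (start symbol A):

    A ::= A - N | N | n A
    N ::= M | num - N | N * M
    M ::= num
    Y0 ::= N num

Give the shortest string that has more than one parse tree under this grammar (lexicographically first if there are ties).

length 1: no string has ≥2 trees
length 2: no string has ≥2 trees
length 3: num - num has 2 parse trees

Two derivations of num - num:
  A ⇒ A - N ⇒ N - N ⇒ M - N ⇒ num - N ⇒ num - M ⇒ num - num
  A ⇒ N ⇒ num - N ⇒ num - M ⇒ num - num

num - num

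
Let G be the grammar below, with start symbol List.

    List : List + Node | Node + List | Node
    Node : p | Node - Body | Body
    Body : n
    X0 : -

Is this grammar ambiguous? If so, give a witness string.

Witness: n + n

Derivation 1: List ⇒ List + Node ⇒ Node + Node ⇒ Body + Node ⇒ n + Node ⇒ n + Body ⇒ n + n
Derivation 2: List ⇒ Node + List ⇒ Body + List ⇒ n + List ⇒ n + Node ⇒ n + Body ⇒ n + n

Two distinct leftmost derivations for the same string.

Ambiguous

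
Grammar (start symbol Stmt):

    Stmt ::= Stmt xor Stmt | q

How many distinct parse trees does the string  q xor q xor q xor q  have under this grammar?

Parse trees for q xor q xor q xor q:
  [Stmt [Stmt q] xor [Stmt [Stmt q] xor [Stmt [Stmt q] xor [Stmt q]]]]
  [Stmt [Stmt q] xor [Stmt [Stmt [Stmt q] xor [Stmt q]] xor [Stmt q]]]
  [Stmt [Stmt [Stmt q] xor [Stmt q]] xor [Stmt [Stmt q] xor [Stmt q]]]
  [Stmt [Stmt [Stmt q] xor [Stmt [Stmt q] xor [Stmt q]]] xor [Stmt q]]
  [Stmt [Stmt [Stmt [Stmt q] xor [Stmt q]] xor [Stmt q]] xor [Stmt q]]

5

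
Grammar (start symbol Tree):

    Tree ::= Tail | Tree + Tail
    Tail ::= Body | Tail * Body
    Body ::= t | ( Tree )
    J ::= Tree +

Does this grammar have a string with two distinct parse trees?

Unambiguous

(J is unreachable from Tree, so its rules don't affect L(Tree).) Tree → Tree + Tail | Tail  ;  Tail → Tail * Body | Body  — a left-associative chain with Body at the bottom. Each string factors uniquely by precedence.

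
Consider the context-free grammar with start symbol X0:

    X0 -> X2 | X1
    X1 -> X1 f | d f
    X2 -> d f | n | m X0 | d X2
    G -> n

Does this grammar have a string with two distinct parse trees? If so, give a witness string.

Witness: d f

Derivation 1: X0 ⇒ X2 ⇒ d f
Derivation 2: X0 ⇒ X1 ⇒ d f

Two distinct leftmost derivations for the same string.

Ambiguous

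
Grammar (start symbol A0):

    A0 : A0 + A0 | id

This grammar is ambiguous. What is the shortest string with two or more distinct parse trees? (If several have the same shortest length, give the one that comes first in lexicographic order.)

id + id + id

length 1: no string has ≥2 trees
length 3: no string has ≥2 trees
length 5: id + id + id has 2 parse trees

Two derivations of id + id + id:
  A0 ⇒ A0 + A0 ⇒ A0 + A0 + A0 ⇒ id + A0 + A0 ⇒ id + id + A0 ⇒ id + id + id
  A0 ⇒ A0 + A0 ⇒ id + A0 ⇒ id + A0 + A0 ⇒ id + id + A0 ⇒ id + id + id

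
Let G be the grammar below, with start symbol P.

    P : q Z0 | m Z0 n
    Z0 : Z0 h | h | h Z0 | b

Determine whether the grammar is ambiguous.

Witness: q h h

Derivation 1: P ⇒ q Z0 ⇒ q Z0 h ⇒ q h h
Derivation 2: P ⇒ q Z0 ⇒ q h Z0 ⇒ q h h

Two distinct leftmost derivations for the same string.

Ambiguous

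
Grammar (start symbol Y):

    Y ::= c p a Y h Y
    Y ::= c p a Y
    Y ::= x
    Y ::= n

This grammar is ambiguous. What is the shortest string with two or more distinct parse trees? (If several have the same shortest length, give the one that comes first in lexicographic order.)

length 1: no string has ≥2 trees
length 4: no string has ≥2 trees
length 6: no string has ≥2 trees
length 7: no string has ≥2 trees
length 9: c p a c p a n h n has 2 parse trees

Two derivations of c p a c p a n h n:
  Y ⇒ c p a Y h Y ⇒ c p a c p a Y h Y ⇒ c p a c p a n h Y ⇒ c p a c p a n h n
  Y ⇒ c p a Y ⇒ c p a c p a Y h Y ⇒ c p a c p a n h Y ⇒ c p a c p a n h n

c p a c p a n h n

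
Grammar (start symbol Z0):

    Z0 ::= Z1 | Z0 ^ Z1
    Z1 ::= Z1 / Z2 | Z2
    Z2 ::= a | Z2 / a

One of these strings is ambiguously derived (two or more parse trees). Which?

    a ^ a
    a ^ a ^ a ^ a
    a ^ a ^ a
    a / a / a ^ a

a ^ a: 1 tree
a ^ a ^ a ^ a: 1 tree
a ^ a ^ a: 1 tree
a / a / a ^ a: 4 trees

a / a / a ^ a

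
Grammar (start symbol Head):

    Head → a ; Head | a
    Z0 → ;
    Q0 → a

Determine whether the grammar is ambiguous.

Unambiguous

Only Head is reachable from Head; ignoring the rest: Right-recursive list with a separator: after each atom, whether the separator follows determines the rule. One parse per string.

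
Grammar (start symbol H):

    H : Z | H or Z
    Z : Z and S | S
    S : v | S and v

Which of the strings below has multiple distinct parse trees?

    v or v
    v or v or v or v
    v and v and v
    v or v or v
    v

v or v: 1 tree
v or v or v or v: 1 tree
v and v and v: 4 trees
v or v or v: 1 tree
v: 1 tree

v and v and v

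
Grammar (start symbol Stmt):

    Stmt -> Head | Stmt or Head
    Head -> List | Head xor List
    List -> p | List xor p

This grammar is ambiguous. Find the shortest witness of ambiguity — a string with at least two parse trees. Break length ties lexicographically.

p xor p

length 1: no string has ≥2 trees
length 3: p xor p has 2 parse trees

Two derivations of p xor p:
  Stmt ⇒ Head ⇒ List ⇒ List xor p ⇒ p xor p
  Stmt ⇒ Head ⇒ Head xor List ⇒ List xor List ⇒ p xor List ⇒ p xor p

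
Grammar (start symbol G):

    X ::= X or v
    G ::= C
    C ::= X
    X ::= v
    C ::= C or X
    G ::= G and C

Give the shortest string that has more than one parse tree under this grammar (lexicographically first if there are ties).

length 1: no string has ≥2 trees
length 3: v or v has 2 parse trees

Two derivations of v or v:
  G ⇒ C ⇒ X ⇒ X or v ⇒ v or v
  G ⇒ C ⇒ C or X ⇒ X or X ⇒ v or X ⇒ v or v

v or v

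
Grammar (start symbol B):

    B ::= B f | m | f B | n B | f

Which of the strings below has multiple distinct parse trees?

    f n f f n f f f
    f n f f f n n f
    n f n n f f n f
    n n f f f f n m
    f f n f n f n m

f n f f n f f f

f n f f n f f f: 29 trees
f n f f f n n f: 1 tree
n f n n f f n f: 1 tree
n n f f f f n m: 1 tree
f f n f n f n m: 1 tree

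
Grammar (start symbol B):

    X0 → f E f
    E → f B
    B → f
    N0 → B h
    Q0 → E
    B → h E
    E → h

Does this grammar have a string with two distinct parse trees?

Unambiguous

Only B, E are reachable from B; ignoring the rest: Each reachable nonterminal has at most one production per leading terminal, and all productions are right-linear; the derivation is determined token-by-token.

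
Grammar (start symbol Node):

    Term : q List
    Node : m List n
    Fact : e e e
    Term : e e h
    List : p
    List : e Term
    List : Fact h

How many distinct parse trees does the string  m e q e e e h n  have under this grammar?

2

Parse trees for m e q e e e h n:
  [Node m [List e [Term q [List e [Term e e h]]]] n]
  [Node m [List e [Term q [List [Fact e e e] h]]] n]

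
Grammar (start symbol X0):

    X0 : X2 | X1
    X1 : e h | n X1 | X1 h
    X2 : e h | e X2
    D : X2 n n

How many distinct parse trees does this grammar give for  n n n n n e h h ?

Parse trees for n n n n n e h h:
  [X0 [X1 n [X1 n [X1 n [X1 n [X1 n [X1 [X1 e h] h]]]]]]]
  [X0 [X1 n [X1 n [X1 n [X1 n [X1 [X1 n [X1 e h]] h]]]]]]
  [X0 [X1 n [X1 n [X1 n [X1 [X1 n [X1 n [X1 e h]]] h]]]]]
  [X0 [X1 n [X1 n [X1 [X1 n [X1 n [X1 n [X1 e h]]]] h]]]]
  [X0 [X1 n [X1 [X1 n [X1 n [X1 n [X1 n [X1 e h]]]]] h]]]
  [X0 [X1 [X1 n [X1 n [X1 n [X1 n [X1 n [X1 e h]]]]]] h]]

6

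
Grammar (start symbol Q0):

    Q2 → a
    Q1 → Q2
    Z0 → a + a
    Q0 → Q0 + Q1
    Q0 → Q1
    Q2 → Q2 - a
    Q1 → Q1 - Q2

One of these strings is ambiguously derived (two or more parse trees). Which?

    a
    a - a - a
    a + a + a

a: 1 tree
a - a - a: 4 trees
a + a + a: 1 tree

a - a - a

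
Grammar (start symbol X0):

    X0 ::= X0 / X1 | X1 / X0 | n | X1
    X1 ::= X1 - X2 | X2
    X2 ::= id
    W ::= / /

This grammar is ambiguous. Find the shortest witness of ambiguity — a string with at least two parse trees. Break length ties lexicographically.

length 1: no string has ≥2 trees
length 3: id / id has 2 parse trees

Two derivations of id / id:
  X0 ⇒ X0 / X1 ⇒ X1 / X1 ⇒ X2 / X1 ⇒ id / X1 ⇒ id / X2 ⇒ id / id
  X0 ⇒ X1 / X0 ⇒ X2 / X0 ⇒ id / X0 ⇒ id / X1 ⇒ id / X2 ⇒ id / id

id / id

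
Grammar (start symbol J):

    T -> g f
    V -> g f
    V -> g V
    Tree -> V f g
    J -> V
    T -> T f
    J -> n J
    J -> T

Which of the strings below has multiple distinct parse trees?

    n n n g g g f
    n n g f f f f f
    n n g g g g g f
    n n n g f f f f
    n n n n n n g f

n n n g g g f: 1 tree
n n g f f f f f: 1 tree
n n g g g g g f: 1 tree
n n n g f f f f: 1 tree
n n n n n n g f: 2 trees

n n n n n n g f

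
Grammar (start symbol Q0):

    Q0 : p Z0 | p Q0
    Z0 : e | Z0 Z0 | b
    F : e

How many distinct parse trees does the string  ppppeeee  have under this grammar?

5

Parse trees for ppppeeee:
  [Q0 p [Q0 p [Q0 p [Q0 p [Z0 [Z0 e] [Z0 [Z0 e] [Z0 [Z0 e] [Z0 e]]]]]]]]
  [Q0 p [Q0 p [Q0 p [Q0 p [Z0 [Z0 e] [Z0 [Z0 [Z0 e] [Z0 e]] [Z0 e]]]]]]]
  [Q0 p [Q0 p [Q0 p [Q0 p [Z0 [Z0 [Z0 e] [Z0 e]] [Z0 [Z0 e] [Z0 e]]]]]]]
  [Q0 p [Q0 p [Q0 p [Q0 p [Z0 [Z0 [Z0 e] [Z0 [Z0 e] [Z0 e]]] [Z0 e]]]]]]
  [Q0 p [Q0 p [Q0 p [Q0 p [Z0 [Z0 [Z0 [Z0 e] [Z0 e]] [Z0 e]] [Z0 e]]]]]]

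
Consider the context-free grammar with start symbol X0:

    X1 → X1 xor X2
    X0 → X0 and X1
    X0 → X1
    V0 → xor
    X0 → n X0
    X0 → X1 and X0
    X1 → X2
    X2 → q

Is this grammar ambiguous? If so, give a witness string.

Ambiguous

Witness: q and q

Derivation 1: X0 ⇒ X0 and X1 ⇒ X1 and X1 ⇒ X2 and X1 ⇒ q and X1 ⇒ q and X2 ⇒ q and q
Derivation 2: X0 ⇒ X1 and X0 ⇒ X2 and X0 ⇒ q and X0 ⇒ q and X1 ⇒ q and X2 ⇒ q and q

Two distinct leftmost derivations for the same string.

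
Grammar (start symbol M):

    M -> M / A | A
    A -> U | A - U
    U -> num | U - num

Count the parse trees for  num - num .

Parse trees for num - num:
  [M [A [U [U num] - num]]]
  [M [A [A [U num]] - [U num]]]

2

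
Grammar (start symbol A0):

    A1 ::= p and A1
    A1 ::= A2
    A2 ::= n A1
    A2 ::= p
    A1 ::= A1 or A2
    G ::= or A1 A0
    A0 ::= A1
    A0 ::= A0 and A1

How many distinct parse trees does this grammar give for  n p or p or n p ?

Parse trees for n p or p or n p:
  [A0 [A1 [A2 n [A1 [A1 [A1 [A2 p]] or [A2 p]] or [A2 n [A1 [A2 p]]]]]]]
  [A0 [A1 [A1 [A2 n [A1 [A1 [A2 p]] or [A2 p]]]] or [A2 n [A1 [A2 p]]]]]
  [A0 [A1 [A1 [A1 [A2 n [A1 [A2 p]]]] or [A2 p]] or [A2 n [A1 [A2 p]]]]]

3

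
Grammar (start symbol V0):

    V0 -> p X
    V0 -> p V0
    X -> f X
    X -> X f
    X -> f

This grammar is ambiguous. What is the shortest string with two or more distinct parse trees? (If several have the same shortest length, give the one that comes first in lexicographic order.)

length 2: no string has ≥2 trees
length 3: p f f has 2 parse trees

Two derivations of p f f:
  V0 ⇒ p X ⇒ p f X ⇒ p f f
  V0 ⇒ p X ⇒ p X f ⇒ p f f

p f f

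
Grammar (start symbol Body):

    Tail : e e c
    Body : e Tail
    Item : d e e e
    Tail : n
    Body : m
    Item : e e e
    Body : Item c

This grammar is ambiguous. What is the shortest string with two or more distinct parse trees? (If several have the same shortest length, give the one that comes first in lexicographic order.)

e e e c

length 1: no string has ≥2 trees
length 2: no string has ≥2 trees
length 4: e e e c has 2 parse trees

Two derivations of e e e c:
  Body ⇒ e Tail ⇒ e e e c
  Body ⇒ Item c ⇒ e e e c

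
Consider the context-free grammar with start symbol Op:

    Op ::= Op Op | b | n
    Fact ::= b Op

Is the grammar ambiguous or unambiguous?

Ambiguous

Witness: b b b

Derivation 1: Op ⇒ Op Op ⇒ Op Op Op ⇒ b Op Op ⇒ b b Op ⇒ b b b
Derivation 2: Op ⇒ Op Op ⇒ b Op ⇒ b Op Op ⇒ b b Op ⇒ b b b

Two distinct leftmost derivations for the same string.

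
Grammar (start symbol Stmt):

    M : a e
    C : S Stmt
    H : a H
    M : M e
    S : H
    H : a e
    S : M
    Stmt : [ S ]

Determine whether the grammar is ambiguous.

Witness: [ a e ]

Derivation 1: Stmt ⇒ [ S ] ⇒ [ H ] ⇒ [ a e ]
Derivation 2: Stmt ⇒ [ S ] ⇒ [ M ] ⇒ [ a e ]

Two distinct leftmost derivations for the same string.

Ambiguous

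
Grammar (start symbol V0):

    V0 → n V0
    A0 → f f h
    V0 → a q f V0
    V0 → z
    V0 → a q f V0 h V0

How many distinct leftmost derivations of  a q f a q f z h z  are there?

2

Parse trees for a q f a q f z h z:
  [V0 a q f [V0 a q f [V0 z] h [V0 z]]]
  [V0 a q f [V0 a q f [V0 z]] h [V0 z]]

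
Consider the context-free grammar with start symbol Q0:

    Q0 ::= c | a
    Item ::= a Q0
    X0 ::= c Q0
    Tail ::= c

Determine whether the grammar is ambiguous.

(Item, X0, Tail are unreachable from Q0, so their rules don't affect L(Q0).) Restricted to the reachable nonterminals, every rule has the form A → t or A → t B, and no two rules for the same A share a first terminal. The grammar encodes a DFA — one run per string.

Unambiguous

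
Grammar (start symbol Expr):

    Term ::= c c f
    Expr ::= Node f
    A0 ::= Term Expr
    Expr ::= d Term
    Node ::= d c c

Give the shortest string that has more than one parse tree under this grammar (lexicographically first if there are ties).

length 4: d c c f has 2 parse trees

Two derivations of d c c f:
  Expr ⇒ Node f ⇒ d c c f
  Expr ⇒ d Term ⇒ d c c f

d c c f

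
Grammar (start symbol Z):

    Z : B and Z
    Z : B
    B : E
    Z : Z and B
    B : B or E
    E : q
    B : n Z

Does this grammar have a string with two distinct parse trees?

Witness: q and q

Derivation 1: Z ⇒ B and Z ⇒ E and Z ⇒ q and Z ⇒ q and B ⇒ q and E ⇒ q and q
Derivation 2: Z ⇒ Z and B ⇒ B and B ⇒ E and B ⇒ q and B ⇒ q and E ⇒ q and q

Two distinct leftmost derivations for the same string.

Ambiguous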